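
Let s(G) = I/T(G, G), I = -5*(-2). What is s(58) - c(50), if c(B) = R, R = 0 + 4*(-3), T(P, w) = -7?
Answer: 74/7 ≈ 10.571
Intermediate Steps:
I = 10
R = -12 (R = 0 - 12 = -12)
c(B) = -12
s(G) = -10/7 (s(G) = 10/(-7) = 10*(-1/7) = -10/7)
s(58) - c(50) = -10/7 - 1*(-12) = -10/7 + 12 = 74/7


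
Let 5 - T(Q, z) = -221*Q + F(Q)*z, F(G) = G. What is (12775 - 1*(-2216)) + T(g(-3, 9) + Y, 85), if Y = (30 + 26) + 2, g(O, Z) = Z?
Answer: 24108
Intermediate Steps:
Y = 58 (Y = 56 + 2 = 58)
T(Q, z) = 5 + 221*Q - Q*z (T(Q, z) = 5 - (-221*Q + Q*z) = 5 + (221*Q - Q*z) = 5 + 221*Q - Q*z)
(12775 - 1*(-2216)) + T(g(-3, 9) + Y, 85) = (12775 - 1*(-2216)) + (5 + 221*(9 + 58) - 1*(9 + 58)*85) = (12775 + 2216) + (5 + 221*67 - 1*67*85) = 14991 + (5 + 14807 - 5695) = 14991 + 9117 = 24108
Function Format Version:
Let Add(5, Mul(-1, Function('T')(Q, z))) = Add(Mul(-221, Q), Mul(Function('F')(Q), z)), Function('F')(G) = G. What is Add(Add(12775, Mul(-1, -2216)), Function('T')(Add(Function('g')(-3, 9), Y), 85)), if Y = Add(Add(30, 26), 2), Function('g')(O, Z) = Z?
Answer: 24108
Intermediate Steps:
Y = 58 (Y = Add(56, 2) = 58)
Function('T')(Q, z) = Add(5, Mul(221, Q), Mul(-1, Q, z)) (Function('T')(Q, z) = Add(5, Mul(-1, Add(Mul(-221, Q), Mul(Q, z)))) = Add(5, Add(Mul(221, Q), Mul(-1, Q, z))) = Add(5, Mul(221, Q), Mul(-1, Q, z)))
Add(Add(12775, Mul(-1, -2216)), Function('T')(Add(Function('g')(-3, 9), Y), 85)) = Add(Add(12775, Mul(-1, -2216)), Add(5, Mul(221, Add(9, 58)), Mul(-1, Add(9, 58), 85))) = Add(Add(12775, 2216), Add(5, Mul(221, 67), Mul(-1, 67, 85))) = Add(14991, Add(5, 14807, -5695)) = Add(14991, 9117) = 24108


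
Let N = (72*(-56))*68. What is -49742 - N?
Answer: 224434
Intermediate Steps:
N = -274176 (N = -4032*68 = -274176)
-49742 - N = -49742 - 1*(-274176) = -49742 + 274176 = 224434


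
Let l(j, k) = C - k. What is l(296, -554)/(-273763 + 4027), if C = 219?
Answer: -773/269736 ≈ -0.0028658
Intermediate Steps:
l(j, k) = 219 - k
l(296, -554)/(-273763 + 4027) = (219 - 1*(-554))/(-273763 + 4027) = (219 + 554)/(-269736) = 773*(-1/269736) = -773/269736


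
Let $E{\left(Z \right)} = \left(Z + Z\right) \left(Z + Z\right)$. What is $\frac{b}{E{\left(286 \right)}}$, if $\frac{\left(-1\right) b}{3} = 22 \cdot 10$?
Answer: $- \frac{15}{7436} \approx -0.0020172$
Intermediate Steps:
$E{\left(Z \right)} = 4 Z^{2}$ ($E{\left(Z \right)} = 2 Z 2 Z = 4 Z^{2}$)
$b = -660$ ($b = - 3 \cdot 22 \cdot 10 = \left(-3\right) 220 = -660$)
$\frac{b}{E{\left(286 \right)}} = - \frac{660}{4 \cdot 286^{2}} = - \frac{660}{4 \cdot 81796} = - \frac{660}{327184} = \left(-660\right) \frac{1}{327184} = - \frac{15}{7436}$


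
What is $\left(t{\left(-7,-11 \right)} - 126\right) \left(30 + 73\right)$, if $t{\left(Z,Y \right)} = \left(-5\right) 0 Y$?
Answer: $-12978$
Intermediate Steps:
$t{\left(Z,Y \right)} = 0$ ($t{\left(Z,Y \right)} = 0 Y = 0$)
$\left(t{\left(-7,-11 \right)} - 126\right) \left(30 + 73\right) = \left(0 - 126\right) \left(30 + 73\right) = \left(-126\right) 103 = -12978$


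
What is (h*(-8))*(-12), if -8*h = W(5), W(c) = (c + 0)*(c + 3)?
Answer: -480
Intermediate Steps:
W(c) = c*(3 + c)
h = -5 (h = -5*(3 + 5)/8 = -5*8/8 = -⅛*40 = -5)
(h*(-8))*(-12) = -5*(-8)*(-12) = 40*(-12) = -480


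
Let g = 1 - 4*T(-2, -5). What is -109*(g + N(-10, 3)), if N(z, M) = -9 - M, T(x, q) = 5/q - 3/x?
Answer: 1417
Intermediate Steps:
T(x, q) = -3/x + 5/q
g = -1 (g = 1 - 4*(-3/(-2) + 5/(-5)) = 1 - 4*(-3*(-½) + 5*(-⅕)) = 1 - 4*(3/2 - 1) = 1 - 4*½ = 1 - 2 = -1)
-109*(g + N(-10, 3)) = -109*(-1 + (-9 - 1*3)) = -109*(-1 + (-9 - 3)) = -109*(-1 - 12) = -109*(-13) = 1417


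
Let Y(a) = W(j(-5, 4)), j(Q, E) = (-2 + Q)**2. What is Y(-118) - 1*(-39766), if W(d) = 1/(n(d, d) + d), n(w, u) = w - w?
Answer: 1948535/49 ≈ 39766.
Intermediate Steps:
n(w, u) = 0
W(d) = 1/d (W(d) = 1/(0 + d) = 1/d)
Y(a) = 1/49 (Y(a) = 1/((-2 - 5)**2) = 1/((-7)**2) = 1/49)
Y(-118) - 1*(-39766) = 1/49 - 1*(-39766) = 1/49 + 39766 = 1948535/49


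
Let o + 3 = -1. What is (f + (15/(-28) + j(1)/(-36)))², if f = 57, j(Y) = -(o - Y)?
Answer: 50367409/15876 ≈ 3172.6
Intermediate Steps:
o = -4 (o = -3 - 1 = -4)
j(Y) = 4 + Y (j(Y) = -(-4 - Y) = 4 + Y)
(f + (15/(-28) + j(1)/(-36)))² = (57 + (15/(-28) + (4 + 1)/(-36)))² = (57 + (15*(-1/28) + 5*(-1/36)))² = (57 + (-15/28 - 5/36))² = (57 - 85/126)² = (7097/126)² = 50367409/15876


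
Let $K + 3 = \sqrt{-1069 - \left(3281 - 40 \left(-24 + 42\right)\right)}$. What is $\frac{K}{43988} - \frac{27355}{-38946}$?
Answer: $\frac{601587451}{856578324} + \frac{11 i \sqrt{30}}{43988} \approx 0.70231 + 0.0013697 i$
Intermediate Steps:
$K = -3 + 11 i \sqrt{30}$ ($K = -3 + \sqrt{-1069 - \left(3281 - 40 \left(-24 + 42\right)\right)} = -3 + \sqrt{-1069 + \left(-3281 + 40 \cdot 18\right)} = -3 + \sqrt{-1069 + \left(-3281 + 720\right)} = -3 + \sqrt{-1069 - 2561} = -3 + \sqrt{-3630} = -3 + 11 i \sqrt{30} \approx -3.0 + 60.25 i$)
$\frac{K}{43988} - \frac{27355}{-38946} = \frac{-3 + 11 i \sqrt{30}}{43988} - \frac{27355}{-38946} = \left(-3 + 11 i \sqrt{30}\right) \frac{1}{43988} - - \frac{27355}{38946} = \left(- \frac{3}{43988} + \frac{11 i \sqrt{30}}{43988}\right) + \frac{27355}{38946} = \frac{601587451}{856578324} + \frac{11 i \sqrt{30}}{43988}$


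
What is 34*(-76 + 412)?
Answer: 11424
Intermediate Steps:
34*(-76 + 412) = 34*336 = 11424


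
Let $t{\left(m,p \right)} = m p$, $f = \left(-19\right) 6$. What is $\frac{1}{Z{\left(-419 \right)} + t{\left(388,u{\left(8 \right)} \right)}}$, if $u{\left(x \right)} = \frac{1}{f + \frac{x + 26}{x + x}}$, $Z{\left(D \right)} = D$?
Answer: $- \frac{895}{378109} \approx -0.002367$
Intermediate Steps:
$f = -114$
$u{\left(x \right)} = \frac{1}{-114 + \frac{26 + x}{2 x}}$ ($u{\left(x \right)} = \frac{1}{-114 + \frac{x + 26}{x + x}} = \frac{1}{-114 + \frac{26 + x}{2 x}}$)
$\frac{1}{Z{\left(-419 \right)} + t{\left(388,u{\left(8 \right)} \right)}} = \frac{1}{-419 + 388 \left(\left(-2\right) 8 \frac{1}{-26 + 227 \cdot 8}\right)} = \frac{1}{-419 + 388 \left(\left(-2\right) 8 \frac{1}{-26 + 1816}\right)} = \frac{1}{-419 + 388 \left(\left(-2\right) 8 \cdot \frac{1}{1790}\right)} = \frac{1}{-419 + 388 \left(- \frac{8}{895}\right)} = \frac{1}{-419 - \frac{3104}{895}} = \frac{1}{- \frac{378109}{895}} = - \frac{895}{378109}$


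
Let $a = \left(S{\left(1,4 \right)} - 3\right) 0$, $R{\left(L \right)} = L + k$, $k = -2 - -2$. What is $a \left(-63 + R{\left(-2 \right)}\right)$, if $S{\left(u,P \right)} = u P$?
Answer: $0$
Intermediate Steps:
$k = 0$ ($k = -2 + 2 = 0$)
$R{\left(L \right)} = L$ ($R{\left(L \right)} = L + 0 = L$)
$S{\left(u,P \right)} = P u$
$a = 0$ ($a = \left(4 \cdot 1 - 3\right) 0 = \left(4 - 3\right) 0 = 1 \cdot 0 = 0$)
$a \left(-63 + R{\left(-2 \right)}\right) = 0 \left(-63 - 2\right) = 0 \left(-65\right) = 0$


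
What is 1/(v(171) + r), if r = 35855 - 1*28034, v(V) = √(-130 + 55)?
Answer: 2607/20389372 - 5*I*√3/61168116 ≈ 0.00012786 - 1.4158e-7*I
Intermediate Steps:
v(V) = 5*I*√3 (v(V) = √(-75) = 5*I*√3)
r = 7821 (r = 35855 - 28034 = 7821)
1/(v(171) + r) = 1/(5*I*√3 + 7821) = 1/(7821 + 5*I*√3)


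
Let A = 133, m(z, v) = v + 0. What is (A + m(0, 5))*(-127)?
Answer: -17526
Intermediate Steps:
m(z, v) = v
(A + m(0, 5))*(-127) = (133 + 5)*(-127) = 138*(-127) = -17526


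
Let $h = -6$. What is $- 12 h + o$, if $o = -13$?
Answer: $59$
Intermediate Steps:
$- 12 h + o = \left(-12\right) \left(-6\right) - 13 = 72 - 13 = 59$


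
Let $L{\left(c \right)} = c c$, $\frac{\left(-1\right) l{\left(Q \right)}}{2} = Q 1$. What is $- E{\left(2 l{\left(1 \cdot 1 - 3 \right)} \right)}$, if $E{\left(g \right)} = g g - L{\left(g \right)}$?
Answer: $0$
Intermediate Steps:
$l{\left(Q \right)} = - 2 Q$ ($l{\left(Q \right)} = - 2 Q 1 = - 2 Q$)
$L{\left(c \right)} = c^{2}$
$E{\left(g \right)} = 0$ ($E{\left(g \right)} = g g - g^{2} = g^{2} - g^{2} = 0$)
$- E{\left(2 l{\left(1 \cdot 1 - 3 \right)} \right)} = \left(-1\right) 0 = 0$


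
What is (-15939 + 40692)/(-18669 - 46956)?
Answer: -8251/21875 ≈ -0.37719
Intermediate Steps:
(-15939 + 40692)/(-18669 - 46956) = 24753/(-65625) = 24753*(-1/65625) = -8251/21875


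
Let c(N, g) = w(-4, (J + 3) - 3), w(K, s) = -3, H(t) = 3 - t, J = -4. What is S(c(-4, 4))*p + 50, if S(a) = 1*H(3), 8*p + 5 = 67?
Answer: 50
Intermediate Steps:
p = 31/4 (p = -5/8 + (⅛)*67 = -5/8 + 67/8 = 31/4 ≈ 7.7500)
c(N, g) = -3
S(a) = 0 (S(a) = 1*(3 - 1*3) = 1*(3 - 3) = 1*0 = 0)
S(c(-4, 4))*p + 50 = 0*(31/4) + 50 = 0 + 50 = 50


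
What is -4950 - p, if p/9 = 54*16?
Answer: -12726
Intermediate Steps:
p = 7776 (p = 9*(54*16) = 9*864 = 7776)
-4950 - p = -4950 - 1*7776 = -4950 - 7776 = -12726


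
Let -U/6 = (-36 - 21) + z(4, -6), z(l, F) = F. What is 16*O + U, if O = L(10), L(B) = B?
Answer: 538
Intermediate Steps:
O = 10
U = 378 (U = -6*((-36 - 21) - 6) = -6*(-57 - 6) = -6*(-63) = 378)
16*O + U = 16*10 + 378 = 160 + 378 = 538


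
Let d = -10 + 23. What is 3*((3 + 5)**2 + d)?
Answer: 231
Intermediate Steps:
d = 13
3*((3 + 5)**2 + d) = 3*((3 + 5)**2 + 13) = 3*(8**2 + 13) = 3*(64 + 13) = 3*77 = 231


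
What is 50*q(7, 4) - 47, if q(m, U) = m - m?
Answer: -47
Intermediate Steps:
q(m, U) = 0
50*q(7, 4) - 47 = 50*0 - 47 = 0 - 47 = -47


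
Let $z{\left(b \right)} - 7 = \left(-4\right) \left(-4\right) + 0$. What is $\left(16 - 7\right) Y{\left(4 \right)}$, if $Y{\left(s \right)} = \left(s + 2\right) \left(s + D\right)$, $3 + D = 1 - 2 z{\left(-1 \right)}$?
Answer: $-2376$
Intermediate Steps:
$z{\left(b \right)} = 23$ ($z{\left(b \right)} = 7 + \left(\left(-4\right) \left(-4\right) + 0\right) = 7 + \left(16 + 0\right) = 7 + 16 = 23$)
$D = -48$ ($D = -3 + \left(1 - 46\right) = -3 - 45 = -48$)
$Y{\left(s \right)} = \left(-48 + s\right) \left(2 + s\right)$ ($Y{\left(s \right)} = \left(s + 2\right) \left(s - 48\right) = \left(2 + s\right) \left(-48 + s\right) = \left(-48 + s\right) \left(2 + s\right)$)
$\left(16 - 7\right) Y{\left(4 \right)} = \left(16 - 7\right) \left(-96 + 4^{2} - 184\right) = 9 \left(-96 + 16 - 184\right) = 9 \left(-264\right) = -2376$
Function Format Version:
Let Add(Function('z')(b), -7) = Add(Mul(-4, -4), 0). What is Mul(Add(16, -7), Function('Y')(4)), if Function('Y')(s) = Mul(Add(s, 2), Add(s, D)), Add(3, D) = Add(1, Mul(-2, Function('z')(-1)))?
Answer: -2376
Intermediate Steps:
Function('z')(b) = 23 (Function('z')(b) = Add(7, Add(Mul(-4, -4), 0)) = Add(7, Add(16, 0)) = Add(7, 16) = 23)
D = -48 (D = Add(-3, Add(1, Mul(-2, 23))) = Add(-3, Add(1, -46)) = Add(-3, -45) = -48)
Function('Y')(s) = Mul(Add(-48, s), Add(2, s)) (Function('Y')(s) = Mul(Add(s, 2), Add(s, -48)) = Mul(Add(2, s), Add(-48, s)) = Mul(Add(-48, s), Add(2, s)))
Mul(Add(16, -7), Function('Y')(4)) = Mul(Add(16, -7), Add(-96, Pow(4, 2), Mul(-46, 4))) = Mul(9, Add(-96, 16, -184)) = Mul(9, -264) = -2376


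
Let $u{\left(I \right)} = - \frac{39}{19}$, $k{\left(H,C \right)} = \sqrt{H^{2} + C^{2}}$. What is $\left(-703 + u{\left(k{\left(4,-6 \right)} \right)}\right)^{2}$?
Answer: $\frac{179452816}{361} \approx 4.971 \cdot 10^{5}$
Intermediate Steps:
$k{\left(H,C \right)} = \sqrt{C^{2} + H^{2}}$
$u{\left(I \right)} = - \frac{39}{19}$ ($u{\left(I \right)} = \left(-39\right) \frac{1}{19} = - \frac{39}{19}$)
$\left(-703 + u{\left(k{\left(4,-6 \right)} \right)}\right)^{2} = \left(-703 - \frac{39}{19}\right)^{2} = \left(- \frac{13396}{19}\right)^{2} = \frac{179452816}{361}$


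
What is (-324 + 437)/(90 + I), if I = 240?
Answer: 113/330 ≈ 0.34242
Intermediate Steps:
(-324 + 437)/(90 + I) = (-324 + 437)/(90 + 240) = 113/330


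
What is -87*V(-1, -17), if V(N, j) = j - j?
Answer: 0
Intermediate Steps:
V(N, j) = 0
-87*V(-1, -17) = -87*0 = 0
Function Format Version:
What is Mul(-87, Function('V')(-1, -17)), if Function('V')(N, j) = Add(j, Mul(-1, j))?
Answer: 0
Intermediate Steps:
Function('V')(N, j) = 0
Mul(-87, Function('V')(-1, -17)) = Mul(-87, 0) = 0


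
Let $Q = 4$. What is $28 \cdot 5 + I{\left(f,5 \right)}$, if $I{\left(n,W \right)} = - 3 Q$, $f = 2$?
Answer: $128$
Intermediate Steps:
$I{\left(n,W \right)} = -12$ ($I{\left(n,W \right)} = \left(-3\right) 4 = -12$)
$28 \cdot 5 + I{\left(f,5 \right)} = 28 \cdot 5 - 12 = 140 - 12 = 128$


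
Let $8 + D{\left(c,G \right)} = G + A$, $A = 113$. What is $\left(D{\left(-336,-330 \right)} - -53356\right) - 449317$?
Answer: $-396186$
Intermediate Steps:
$D{\left(c,G \right)} = 105 + G$ ($D{\left(c,G \right)} = -8 + \left(G + 113\right) = -8 + \left(113 + G\right) = 105 + G$)
$\left(D{\left(-336,-330 \right)} - -53356\right) - 449317 = \left(\left(105 - 330\right) - -53356\right) - 449317 = \left(-225 + 53356\right) - 449317 = 53131 - 449317 = -396186$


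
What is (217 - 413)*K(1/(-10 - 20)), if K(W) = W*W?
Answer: -49/225 ≈ -0.21778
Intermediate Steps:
K(W) = W**2
(217 - 413)*K(1/(-10 - 20)) = (217 - 413)*(1/(-10 - 20))**2 = -196*(1/(-30))**2 = -196*(-1/30)**2 = -196*1/900 = -49/225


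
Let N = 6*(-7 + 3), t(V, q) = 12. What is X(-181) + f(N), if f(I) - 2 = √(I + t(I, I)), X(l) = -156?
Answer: -154 + 2*I*√3 ≈ -154.0 + 3.4641*I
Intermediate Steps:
N = -24 (N = 6*(-4) = -24)
f(I) = 2 + √(12 + I) (f(I) = 2 + √(I + 12) = 2 + √(12 + I))
X(-181) + f(N) = -156 + (2 + √(12 - 24)) = -156 + (2 + √(-12)) = -156 + (2 + 2*I*√3) = -154 + 2*I*√3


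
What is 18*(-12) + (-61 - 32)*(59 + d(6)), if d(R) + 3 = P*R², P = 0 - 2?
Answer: 1272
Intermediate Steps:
P = -2
d(R) = -3 - 2*R²
18*(-12) + (-61 - 32)*(59 + d(6)) = 18*(-12) + (-61 - 32)*(59 + (-3 - 2*6²)) = -216 - 93*(59 + (-3 - 2*36)) = -216 - 93*(59 + (-3 - 72)) = -216 - 93*(59 - 75) = -216 - 93*(-16) = -216 + 1488 = 1272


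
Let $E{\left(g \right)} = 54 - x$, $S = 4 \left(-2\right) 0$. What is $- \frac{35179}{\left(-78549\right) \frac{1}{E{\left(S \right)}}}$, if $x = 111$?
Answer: $- \frac{668401}{26183} \approx -25.528$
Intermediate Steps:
$S = 0$ ($S = \left(-8\right) 0 = 0$)
$E{\left(g \right)} = -57$ ($E{\left(g \right)} = 54 - 111 = -57$)
$- \frac{35179}{\left(-78549\right) \frac{1}{E{\left(S \right)}}} = - \frac{35179}{\left(-78549\right) \frac{1}{-57}} = - \frac{35179}{\left(-78549\right) \left(- \frac{1}{57}\right)} = - \frac{35179}{\frac{26183}{19}} = \left(-35179\right) \frac{19}{26183} = - \frac{668401}{26183}$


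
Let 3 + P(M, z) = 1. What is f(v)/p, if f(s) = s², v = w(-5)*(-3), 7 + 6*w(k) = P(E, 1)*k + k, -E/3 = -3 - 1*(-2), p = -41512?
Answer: -1/41512 ≈ -2.4089e-5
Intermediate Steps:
E = 3 (E = -3*(-3 - 1*(-2)) = -3*(-3 + 2) = -3*(-1) = 3)
P(M, z) = -2 (P(M, z) = -3 + 1 = -2)
w(k) = -7/6 - k/6 (w(k) = -7/6 + (-2*k + k)/6 = -7/6 + (-k)/6 = -7/6 - k/6)
v = 1 (v = (-7/6 - ⅙*(-5))*(-3) = (-7/6 + ⅚)*(-3) = -⅓*(-3) = 1)
f(v)/p = 1²/(-41512) = 1*(-1/41512) = -1/41512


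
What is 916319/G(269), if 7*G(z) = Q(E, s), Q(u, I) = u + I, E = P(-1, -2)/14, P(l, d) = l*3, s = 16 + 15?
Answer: 89799262/431 ≈ 2.0835e+5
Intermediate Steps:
s = 31
P(l, d) = 3*l
E = -3/14 (E = (3*(-1))/14 = -3*1/14 = -3/14 ≈ -0.21429)
Q(u, I) = I + u
G(z) = 431/98 (G(z) = (31 - 3/14)/7 = (⅐)*(431/14) = 431/98)
916319/G(269) = 916319/(431/98) = 916319*(98/431) = 89799262/431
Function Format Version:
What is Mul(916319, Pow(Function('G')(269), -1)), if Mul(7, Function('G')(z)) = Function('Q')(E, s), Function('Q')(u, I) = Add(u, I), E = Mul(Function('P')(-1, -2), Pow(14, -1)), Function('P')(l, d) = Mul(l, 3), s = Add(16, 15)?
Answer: Rational(89799262, 431) ≈ 2.0835e+5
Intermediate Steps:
s = 31
Function('P')(l, d) = Mul(3, l)
E = Rational(-3, 14) (E = Mul(Mul(3, -1), Pow(14, -1)) = Mul(-3, Rational(1, 14)) = Rational(-3, 14) ≈ -0.21429)
Function('Q')(u, I) = Add(I, u)
Function('G')(z) = Rational(431, 98) (Function('G')(z) = Mul(Rational(1, 7), Add(31, Rational(-3, 14))) = Mul(Rational(1, 7), Rational(431, 14)) = Rational(431, 98))
Mul(916319, Pow(Function('G')(269), -1)) = Mul(916319, Pow(Rational(431, 98), -1)) = Mul(916319, Rational(98, 431)) = Rational(89799262, 431)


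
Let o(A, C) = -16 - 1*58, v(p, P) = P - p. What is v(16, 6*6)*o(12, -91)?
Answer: -1480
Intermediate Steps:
o(A, C) = -74 (o(A, C) = -16 - 58 = -74)
v(16, 6*6)*o(12, -91) = (6*6 - 1*16)*(-74) = (36 - 16)*(-74) = 20*(-74) = -1480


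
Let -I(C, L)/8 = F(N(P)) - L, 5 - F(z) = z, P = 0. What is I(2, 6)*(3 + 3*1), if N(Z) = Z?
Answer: 48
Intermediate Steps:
F(z) = 5 - z
I(C, L) = -40 + 8*L (I(C, L) = -8*((5 - 1*0) - L) = -8*((5 + 0) - L) = -8*(5 - L) = -40 + 8*L)
I(2, 6)*(3 + 3*1) = (-40 + 8*6)*(3 + 3*1) = (-40 + 48)*(3 + 3) = 8*6 = 48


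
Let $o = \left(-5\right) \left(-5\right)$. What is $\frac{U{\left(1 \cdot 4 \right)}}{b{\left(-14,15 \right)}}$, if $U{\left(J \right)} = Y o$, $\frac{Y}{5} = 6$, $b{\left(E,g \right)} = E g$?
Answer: $- \frac{25}{7} \approx -3.5714$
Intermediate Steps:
$Y = 30$ ($Y = 5 \cdot 6 = 30$)
$o = 25$
$U{\left(J \right)} = 750$ ($U{\left(J \right)} = 30 \cdot 25 = 750$)
$\frac{U{\left(1 \cdot 4 \right)}}{b{\left(-14,15 \right)}} = \frac{750}{\left(-14\right) 15} = \frac{750}{-210} = 750 \left(- \frac{1}{210}\right) = - \frac{25}{7}$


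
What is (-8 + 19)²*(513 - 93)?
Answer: 50820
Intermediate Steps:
(-8 + 19)²*(513 - 93) = 11²*420 = 121*420 = 50820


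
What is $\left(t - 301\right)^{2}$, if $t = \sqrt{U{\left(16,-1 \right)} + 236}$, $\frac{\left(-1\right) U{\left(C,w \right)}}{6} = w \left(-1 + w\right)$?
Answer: $90825 - 2408 \sqrt{14} \approx 81815.0$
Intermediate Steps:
$U{\left(C,w \right)} = - 6 w \left(-1 + w\right)$
$t = 4 \sqrt{14}$ ($t = \sqrt{6 \left(-1\right) \left(1 - -1\right) + 236} = \sqrt{6 \left(-1\right) \left(1 + 1\right) + 236} = \sqrt{6 \left(-1\right) 2 + 236} = \sqrt{-12 + 236} = \sqrt{224} = 4 \sqrt{14} \approx 14.967$)
$\left(t - 301\right)^{2} = \left(4 \sqrt{14} - 301\right)^{2} = \left(-301 + 4 \sqrt{14}\right)^{2}$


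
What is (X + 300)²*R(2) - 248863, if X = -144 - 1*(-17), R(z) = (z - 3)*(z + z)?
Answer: -368579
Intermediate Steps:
R(z) = 2*z*(-3 + z) (R(z) = (-3 + z)*(2*z) = 2*z*(-3 + z))
X = -127 (X = -144 + 17 = -127)
(X + 300)²*R(2) - 248863 = (-127 + 300)²*(2*2*(-3 + 2)) - 248863 = 173²*(2*2*(-1)) - 248863 = 29929*(-4) - 248863 = -119716 - 248863 = -368579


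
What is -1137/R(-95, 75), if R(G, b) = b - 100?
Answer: 1137/25 ≈ 45.480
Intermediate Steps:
R(G, b) = -100 + b
-1137/R(-95, 75) = -1137/(-100 + 75) = -1137/(-25) = -1137*(-1/25) = 1137/25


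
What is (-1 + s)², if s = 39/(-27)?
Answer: 484/81 ≈ 5.9753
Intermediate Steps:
s = -13/9 (s = 39*(-1/27) = -13/9 ≈ -1.4444)
(-1 + s)² = (-1 - 13/9)² = (-22/9)² = 484/81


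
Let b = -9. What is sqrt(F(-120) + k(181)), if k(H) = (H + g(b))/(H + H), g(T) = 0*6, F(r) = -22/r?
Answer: sqrt(615)/30 ≈ 0.82664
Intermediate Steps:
g(T) = 0
k(H) = 1/2 (k(H) = (H + 0)/(H + H) = H/((2*H)) = H*(1/(2*H)) = 1/2)
sqrt(F(-120) + k(181)) = sqrt(-22/(-120) + 1/2) = sqrt(-22*(-1/120) + 1/2) = sqrt(11/60 + 1/2) = sqrt(41/60) = sqrt(615)/30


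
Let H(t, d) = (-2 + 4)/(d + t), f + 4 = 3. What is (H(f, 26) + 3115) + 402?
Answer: 87927/25 ≈ 3517.1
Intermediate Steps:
f = -1 (f = -4 + 3 = -1)
H(t, d) = 2/(d + t)
(H(f, 26) + 3115) + 402 = (2/(26 - 1) + 3115) + 402 = (2/25 + 3115) + 402 = 77877/25 + 402 = 87927/25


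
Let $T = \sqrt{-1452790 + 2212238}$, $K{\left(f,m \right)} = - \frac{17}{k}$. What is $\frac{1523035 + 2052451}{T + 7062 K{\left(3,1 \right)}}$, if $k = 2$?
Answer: $- \frac{214625698122}{3602481281} - \frac{7150972 \sqrt{189862}}{3602481281} \approx -60.442$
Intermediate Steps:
$K{\left(f,m \right)} = - \frac{17}{2}$
$T = 2 \sqrt{189862}$ ($T = \sqrt{759448} = 2 \sqrt{189862} \approx 871.46$)
$\frac{1523035 + 2052451}{T + 7062 K{\left(3,1 \right)}} = \frac{1523035 + 2052451}{2 \sqrt{189862} + 7062 \left(- \frac{17}{2}\right)} = \frac{3575486}{2 \sqrt{189862} - 60027} = \frac{3575486}{-60027 + 2 \sqrt{189862}}$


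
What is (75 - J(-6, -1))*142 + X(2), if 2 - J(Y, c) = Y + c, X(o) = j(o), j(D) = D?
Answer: 9374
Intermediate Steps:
X(o) = o
J(Y, c) = 2 - Y - c (J(Y, c) = 2 - (Y + c) = 2 + (-Y - c) = 2 - Y - c)
(75 - J(-6, -1))*142 + X(2) = (75 - (2 - 1*(-6) - 1*(-1)))*142 + 2 = (75 - (2 + 6 + 1))*142 + 2 = (75 - 1*9)*142 + 2 = (75 - 9)*142 + 2 = 66*142 + 2 = 9372 + 2 = 9374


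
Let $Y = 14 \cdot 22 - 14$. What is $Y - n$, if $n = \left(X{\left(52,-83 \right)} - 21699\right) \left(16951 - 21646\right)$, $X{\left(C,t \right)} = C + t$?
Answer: $-102022056$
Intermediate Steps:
$Y = 294$ ($Y = 308 - 14 = 294$)
$n = 102022350$ ($n = \left(\left(52 - 83\right) - 21699\right) \left(16951 - 21646\right) = \left(-31 - 21699\right) \left(-4695\right) = \left(-21730\right) \left(-4695\right) = 102022350$)
$Y - n = 294 - 102022350 = -102022056$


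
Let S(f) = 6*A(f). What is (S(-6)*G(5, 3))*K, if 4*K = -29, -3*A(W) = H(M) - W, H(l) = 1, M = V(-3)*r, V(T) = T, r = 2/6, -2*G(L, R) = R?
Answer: -609/4 ≈ -152.25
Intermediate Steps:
G(L, R) = -R/2
r = ⅓ (r = 2*(⅙) = ⅓ ≈ 0.33333)
M = -1 (M = -3*⅓ = -1)
A(W) = -⅓ + W/3 (A(W) = -(1 - W)/3 = -⅓ + W/3)
K = -29/4 (K = (¼)*(-29) = -29/4 ≈ -7.2500)
S(f) = -2 + 2*f (S(f) = 6*(-⅓ + f/3) = -2 + 2*f)
(S(-6)*G(5, 3))*K = ((-2 + 2*(-6))*(-½*3))*(-29/4) = ((-2 - 12)*(-3/2))*(-29/4) = -14*(-3/2)*(-29/4) = 21*(-29/4) = -609/4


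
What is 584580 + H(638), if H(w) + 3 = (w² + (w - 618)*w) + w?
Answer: 1005019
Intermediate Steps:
H(w) = -3 + w + w² + w*(-618 + w) (H(w) = -3 + ((w² + (w - 618)*w) + w) = -3 + ((w² + (-618 + w)*w) + w) = -3 + ((w² + w*(-618 + w)) + w) = -3 + (w + w² + w*(-618 + w)) = -3 + w + w² + w*(-618 + w))
584580 + H(638) = 584580 + (-3 - 617*638 + 2*638²) = 584580 + (-3 - 393646 + 2*407044) = 584580 + (-3 - 393646 + 814088) = 584580 + 420439 = 1005019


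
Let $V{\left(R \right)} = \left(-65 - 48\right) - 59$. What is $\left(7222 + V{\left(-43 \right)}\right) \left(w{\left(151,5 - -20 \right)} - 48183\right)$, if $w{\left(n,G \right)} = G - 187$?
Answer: $-340832250$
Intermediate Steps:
$w{\left(n,G \right)} = -187 + G$
$V{\left(R \right)} = -172$ ($V{\left(R \right)} = -113 - 59 = -172$)
$\left(7222 + V{\left(-43 \right)}\right) \left(w{\left(151,5 - -20 \right)} - 48183\right) = \left(7222 - 172\right) \left(\left(-187 + \left(5 - -20\right)\right) - 48183\right) = 7050 \left(\left(-187 + \left(5 + 20\right)\right) - 48183\right) = 7050 \left(\left(-187 + 25\right) - 48183\right) = 7050 \left(-162 - 48183\right) = 7050 \left(-48345\right) = -340832250$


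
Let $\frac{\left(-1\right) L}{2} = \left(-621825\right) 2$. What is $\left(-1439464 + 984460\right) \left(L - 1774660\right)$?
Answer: $-324254050560$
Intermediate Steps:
$L = 2487300$ ($L = - 2 \left(\left(-621825\right) 2\right) = \left(-2\right) \left(-1243650\right) = 2487300$)
$\left(-1439464 + 984460\right) \left(L - 1774660\right) = \left(-1439464 + 984460\right) \left(2487300 - 1774660\right) = \left(-455004\right) 712640 = -324254050560$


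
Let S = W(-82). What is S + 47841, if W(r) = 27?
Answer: 47868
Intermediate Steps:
S = 27
S + 47841 = 27 + 47841 = 47868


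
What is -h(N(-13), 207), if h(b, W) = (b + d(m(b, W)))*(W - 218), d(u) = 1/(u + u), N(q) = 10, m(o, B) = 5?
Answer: 1111/10 ≈ 111.10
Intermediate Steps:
d(u) = 1/(2*u)
h(b, W) = (-218 + W)*(⅒ + b) (h(b, W) = (b + (½)/5)*(W - 218) = (b + (½)*(⅕))*(-218 + W) = (b + ⅒)*(-218 + W) = (⅒ + b)*(-218 + W) = (-218 + W)*(⅒ + b))
-h(N(-13), 207) = -(-109/5 - 218*10 + (⅒)*207 + 207*10) = -(-109/5 - 2180 + 207/10 + 2070) = -1*(-1111/10) = 1111/10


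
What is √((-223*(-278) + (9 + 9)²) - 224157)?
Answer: I*√161839 ≈ 402.29*I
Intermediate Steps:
√((-223*(-278) + (9 + 9)²) - 224157) = √((61994 + 18²) - 224157) = √((61994 + 324) - 224157) = √(62318 - 224157) = √(-161839) = I*√161839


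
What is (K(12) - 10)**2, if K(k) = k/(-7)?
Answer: 6724/49 ≈ 137.22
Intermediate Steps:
K(k) = -k/7 (K(k) = k*(-1/7) = -k/7)
(K(12) - 10)**2 = (-1/7*12 - 10)**2 = (-12/7 - 10)**2 = (-82/7)**2 = 6724/49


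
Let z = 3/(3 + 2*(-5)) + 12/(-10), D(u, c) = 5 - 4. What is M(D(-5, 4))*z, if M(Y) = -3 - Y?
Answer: 228/35 ≈ 6.5143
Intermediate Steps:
D(u, c) = 1
z = -57/35 (z = 3/(3 - 10) + 12*(-⅒) = 3/(-7) - 6/5 = 3*(-⅐) - 6/5 = -3/7 - 6/5 = -57/35 ≈ -1.6286)
M(D(-5, 4))*z = (-3 - 1*1)*(-57/35) = (-3 - 1)*(-57/35) = -4*(-57/35) = 228/35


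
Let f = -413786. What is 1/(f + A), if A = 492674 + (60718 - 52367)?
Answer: 1/87239 ≈ 1.1463e-5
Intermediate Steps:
A = 501025 (A = 492674 + 8351 = 501025)
1/(f + A) = 1/(-413786 + 501025) = 1/87239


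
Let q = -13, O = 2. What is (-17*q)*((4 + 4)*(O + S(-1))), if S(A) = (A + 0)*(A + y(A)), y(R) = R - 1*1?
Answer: 8840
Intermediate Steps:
y(R) = -1 + R (y(R) = R - 1 = -1 + R)
S(A) = A*(-1 + 2*A) (S(A) = (A + 0)*(A + (-1 + A)) = A*(-1 + 2*A))
(-17*q)*((4 + 4)*(O + S(-1))) = (-17*(-13))*((4 + 4)*(2 - (-1 + 2*(-1)))) = 221*(8*(2 - (-1 - 2))) = 221*(8*(2 - 1*(-3))) = 221*(8*(2 + 3)) = 221*(8*5) = 221*40 = 8840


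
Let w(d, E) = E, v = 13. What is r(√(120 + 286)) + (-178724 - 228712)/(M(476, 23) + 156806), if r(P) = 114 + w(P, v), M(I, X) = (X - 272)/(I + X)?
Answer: 9733924451/78245945 ≈ 124.40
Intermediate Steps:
M(I, X) = (-272 + X)/(I + X)
r(P) = 127 (r(P) = 114 + 13 = 127)
r(√(120 + 286)) + (-178724 - 228712)/(M(476, 23) + 156806) = 127 + (-178724 - 228712)/((-272 + 23)/(476 + 23) + 156806) = 127 - 407436/(-249/499 + 156806) = 127 - 407436/78245945/499 = 127 - 407436*499/78245945 = 127 - 203310564/78245945 = 9733924451/78245945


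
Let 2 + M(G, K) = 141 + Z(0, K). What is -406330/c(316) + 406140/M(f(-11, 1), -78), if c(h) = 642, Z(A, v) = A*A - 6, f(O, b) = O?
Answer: 14764285/6099 ≈ 2420.8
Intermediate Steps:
Z(A, v) = -6 + A² (Z(A, v) = A² - 6 = -6 + A²)
M(G, K) = 133 (M(G, K) = -2 + (141 + (-6 + 0²)) = -2 + (141 + (-6 + 0)) = -2 + (141 - 6) = -2 + 135 = 133)
-406330/c(316) + 406140/M(f(-11, 1), -78) = -406330/642 + 406140/133 = -406330*1/642 + 406140*(1/133) = -203165/321 + 58020/19 = 14764285/6099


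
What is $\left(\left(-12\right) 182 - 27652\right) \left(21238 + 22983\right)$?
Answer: $-1319377756$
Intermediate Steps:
$\left(\left(-12\right) 182 - 27652\right) \left(21238 + 22983\right) = \left(-2184 - 27652\right) 44221 = \left(-29836\right) 44221 = -1319377756$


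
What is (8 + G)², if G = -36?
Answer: 784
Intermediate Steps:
(8 + G)² = (8 - 36)² = (-28)² = 784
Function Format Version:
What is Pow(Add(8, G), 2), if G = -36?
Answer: 784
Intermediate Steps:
Pow(Add(8, G), 2) = Pow(Add(8, -36), 2) = Pow(-28, 2) = 784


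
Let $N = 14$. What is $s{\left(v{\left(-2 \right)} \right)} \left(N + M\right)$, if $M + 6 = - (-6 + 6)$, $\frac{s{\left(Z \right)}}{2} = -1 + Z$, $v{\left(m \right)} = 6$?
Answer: $80$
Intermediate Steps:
$s{\left(Z \right)} = -2 + 2 Z$ ($s{\left(Z \right)} = 2 \left(-1 + Z\right) = -2 + 2 Z$)
$M = -6$ ($M = -6 - \left(-6 + 6\right) = -6 - 0 = -6 + 0 = -6$)
$s{\left(v{\left(-2 \right)} \right)} \left(N + M\right) = \left(-2 + 2 \cdot 6\right) \left(14 - 6\right) = \left(-2 + 12\right) 8 = 10 \cdot 8 = 80$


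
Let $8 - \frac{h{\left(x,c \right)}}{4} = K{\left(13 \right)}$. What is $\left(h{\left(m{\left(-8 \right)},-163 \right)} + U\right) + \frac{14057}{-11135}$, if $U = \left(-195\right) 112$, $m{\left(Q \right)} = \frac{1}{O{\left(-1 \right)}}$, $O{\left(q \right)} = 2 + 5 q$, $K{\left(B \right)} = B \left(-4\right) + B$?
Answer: $- \frac{241109077}{11135} \approx -21653.0$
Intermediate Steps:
$K{\left(B \right)} = - 3 B$ ($K{\left(B \right)} = - 4 B + B = - 3 B$)
$m{\left(Q \right)} = - \frac{1}{3}$ ($m{\left(Q \right)} = \frac{1}{2 + 5 \left(-1\right)} = \frac{1}{2 - 5} = \frac{1}{-3} = - \frac{1}{3}$)
$h{\left(x,c \right)} = 188$ ($h{\left(x,c \right)} = 32 - 4 \left(\left(-3\right) 13\right) = 32 - -156 = 32 + 156 = 188$)
$U = -21840$
$\left(h{\left(m{\left(-8 \right)},-163 \right)} + U\right) + \frac{14057}{-11135} = \left(188 - 21840\right) + \frac{14057}{-11135} = -21652 + 14057 \left(- \frac{1}{11135}\right) = -21652 - \frac{14057}{11135} = - \frac{241109077}{11135}$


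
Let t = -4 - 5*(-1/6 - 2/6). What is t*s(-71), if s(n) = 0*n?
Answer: 0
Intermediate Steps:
s(n) = 0
t = -3/2 (t = -4 - 5*(-1*⅙ - 2*⅙) = -4 - 5*(-⅙ - ⅓) = -4 - 5*(-½) = -4 + 5/2 = -3/2 ≈ -1.5000)
t*s(-71) = -3/2*0 = 0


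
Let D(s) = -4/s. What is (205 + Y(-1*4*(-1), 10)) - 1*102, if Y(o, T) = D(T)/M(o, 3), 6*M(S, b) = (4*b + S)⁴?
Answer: 8437757/81920 ≈ 103.00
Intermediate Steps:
M(S, b) = (S + 4*b)⁴/6 (M(S, b) = (4*b + S)⁴/6 = (S + 4*b)⁴/6)
Y(o, T) = -24/(T*(12 + o)⁴) (Y(o, T) = (-4/T)/(((o + 4*3)⁴/6)) = (-4/T)/(((o + 12)⁴/6)) = (-4/T)/(((12 + o)⁴/6)) = (-4/T)*(6/(12 + o)⁴) = -24/(T*(12 + o)⁴))
(205 + Y(-1*4*(-1), 10)) - 1*102 = (205 - 24/(10*(12 - 1*4*(-1))⁴)) - 1*102 = (205 - 24*⅒/(12 - 4*(-1))⁴) - 102 = (205 - 24*⅒/(12 + 4)⁴) - 102 = (205 - 24*⅒/16⁴) - 102 = (205 - 24*⅒*1/65536) - 102 = (205 - 3/81920) - 102 = 16793597/81920 - 102 = 8437757/81920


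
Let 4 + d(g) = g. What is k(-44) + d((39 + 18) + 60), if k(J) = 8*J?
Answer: -239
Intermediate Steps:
d(g) = -4 + g
k(-44) + d((39 + 18) + 60) = 8*(-44) + (-4 + ((39 + 18) + 60)) = -352 + (-4 + (57 + 60)) = -352 + (-4 + 117) = -352 + 113 = -239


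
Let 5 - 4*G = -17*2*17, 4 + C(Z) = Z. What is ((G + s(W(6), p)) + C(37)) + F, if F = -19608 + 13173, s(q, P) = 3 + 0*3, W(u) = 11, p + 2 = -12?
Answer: -25013/4 ≈ -6253.3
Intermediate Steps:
p = -14 (p = -2 - 12 = -14)
C(Z) = -4 + Z
G = 583/4 (G = 5/4 - (-17*2)*17/4 = 5/4 - (-17)*17/2 = 5/4 - ¼*(-578) = 5/4 + 289/2 = 583/4 ≈ 145.75)
s(q, P) = 3 (s(q, P) = 3 + 0 = 3)
F = -6435
((G + s(W(6), p)) + C(37)) + F = ((583/4 + 3) + (-4 + 37)) - 6435 = (595/4 + 33) - 6435 = 727/4 - 6435 = -25013/4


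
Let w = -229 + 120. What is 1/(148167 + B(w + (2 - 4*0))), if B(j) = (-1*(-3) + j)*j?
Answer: 1/159295 ≈ 6.2777e-6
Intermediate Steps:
w = -109
B(j) = j*(3 + j) (B(j) = (3 + j)*j = j*(3 + j))
1/(148167 + B(w + (2 - 4*0))) = 1/(148167 + (-109 + (2 - 4*0))*(3 + (-109 + (2 - 4*0)))) = 1/(148167 + (-109 + (2 + 0))*(3 + (-109 + (2 + 0)))) = 1/(148167 + (-109 + 2)*(3 + (-109 + 2))) = 1/(148167 - 107*(3 - 107)) = 1/(148167 - 107*(-104)) = 1/(148167 + 11128) = 1/159295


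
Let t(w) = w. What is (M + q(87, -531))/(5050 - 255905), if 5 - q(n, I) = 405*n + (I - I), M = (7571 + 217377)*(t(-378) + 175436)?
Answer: -39378911754/250855 ≈ -1.5698e+5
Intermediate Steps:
M = 39378946984 (M = (7571 + 217377)*(-378 + 175436) = 224948*175058 = 39378946984)
q(n, I) = 5 - 405*n (q(n, I) = 5 - (405*n + (I - I)) = 5 - (405*n + 0) = 5 - 405*n)
(M + q(87, -531))/(5050 - 255905) = (39378946984 + (5 - 405*87))/(5050 - 255905) = (39378946984 + (5 - 35235))/(-250855) = (39378946984 - 35230)*(-1/250855) = 39378911754*(-1/250855) = -39378911754/250855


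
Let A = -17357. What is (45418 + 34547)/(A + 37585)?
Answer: 79965/20228 ≈ 3.9532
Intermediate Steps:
(45418 + 34547)/(A + 37585) = (45418 + 34547)/(-17357 + 37585) = 79965/20228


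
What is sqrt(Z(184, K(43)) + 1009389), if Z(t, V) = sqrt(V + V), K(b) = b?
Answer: sqrt(1009389 + sqrt(86)) ≈ 1004.7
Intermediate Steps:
Z(t, V) = sqrt(2)*sqrt(V) (Z(t, V) = sqrt(2*V) = sqrt(2)*sqrt(V))
sqrt(Z(184, K(43)) + 1009389) = sqrt(sqrt(2)*sqrt(43) + 1009389) = sqrt(sqrt(86) + 1009389) = sqrt(1009389 + sqrt(86))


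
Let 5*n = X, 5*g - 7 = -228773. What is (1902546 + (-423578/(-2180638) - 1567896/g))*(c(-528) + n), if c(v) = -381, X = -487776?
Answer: -116190694939734860882409/623569790885 ≈ -1.8633e+11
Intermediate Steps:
g = -228766/5 (g = 7/5 + (1/5)*(-228773) = 7/5 - 228773/5 = -228766/5 ≈ -45753.)
n = -487776/5 (n = (1/5)*(-487776) = -487776/5 ≈ -97555.)
(1902546 + (-423578/(-2180638) - 1567896/g))*(c(-528) + n) = (1902546 + (-423578/(-2180638) - 1567896/(-228766/5)))*(-381 - 487776/5) = (1902546 + (-423578*(-1/2180638) - 1567896*(-5/228766)))*(-489681/5) = (1902546 + (211789/1090319 + 3919740/114383))*(-489681/5) = (1902546 + 4297992058247/124713958177)*(-489681/5) = (237278340265876889/124713958177)*(-489681/5) = -116190694939734860882409/623569790885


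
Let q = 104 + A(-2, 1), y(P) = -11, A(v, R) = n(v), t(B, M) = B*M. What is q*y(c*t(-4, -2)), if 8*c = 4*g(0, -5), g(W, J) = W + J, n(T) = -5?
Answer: -1089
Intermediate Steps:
g(W, J) = J + W
A(v, R) = -5
c = -5/2 (c = (4*(-5 + 0))/8 = (4*(-5))/8 = (⅛)*(-20) = -5/2 ≈ -2.5000)
q = 99 (q = 104 - 5 = 99)
q*y(c*t(-4, -2)) = 99*(-11) = -1089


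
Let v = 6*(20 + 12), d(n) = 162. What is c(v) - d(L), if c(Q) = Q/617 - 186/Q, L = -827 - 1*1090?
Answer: -3211511/19744 ≈ -162.66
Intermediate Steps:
L = -1917 (L = -827 - 1090 = -1917)
v = 192 (v = 6*32 = 192)
c(Q) = -186/Q + Q/617 (c(Q) = Q*(1/617) - 186/Q = Q/617 - 186/Q = -186/Q + Q/617)
c(v) - d(L) = (-186/192 + (1/617)*192) - 1*162 = (-186*1/192 + 192/617) - 162 = (-31/32 + 192/617) - 162 = -12983/19744 - 162 = -3211511/19744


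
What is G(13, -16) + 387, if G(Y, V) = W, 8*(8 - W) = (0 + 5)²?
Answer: 3135/8 ≈ 391.88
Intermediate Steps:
W = 39/8 (W = 8 - (0 + 5)²/8 = 8 - ⅛*5² = 8 - ⅛*25 = 8 - 25/8 = 39/8 ≈ 4.8750)
G(Y, V) = 39/8
G(13, -16) + 387 = 39/8 + 387 = 3135/8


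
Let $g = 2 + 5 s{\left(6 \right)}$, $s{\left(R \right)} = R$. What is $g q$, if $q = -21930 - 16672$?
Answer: $-1235264$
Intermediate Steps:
$q = -38602$
$g = 32$ ($g = 2 + 5 \cdot 6 = 2 + 30 = 32$)
$g q = 32 \left(-38602\right) = -1235264$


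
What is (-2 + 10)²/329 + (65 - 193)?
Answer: -42048/329 ≈ -127.81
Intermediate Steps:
(-2 + 10)²/329 + (65 - 193) = (1/329)*8² - 128 = (1/329)*64 - 128 = 64/329 - 128 = -42048/329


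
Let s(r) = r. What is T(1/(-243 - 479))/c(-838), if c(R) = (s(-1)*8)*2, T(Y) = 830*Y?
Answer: 415/5776 ≈ 0.071849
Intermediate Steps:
c(R) = -16 (c(R) = -1*8*2 = -8*2 = -16)
T(1/(-243 - 479))/c(-838) = (830/(-243 - 479))/(-16) = (830/(-722))*(-1/16) = (830*(-1/722))*(-1/16) = -415/361*(-1/16) = 415/5776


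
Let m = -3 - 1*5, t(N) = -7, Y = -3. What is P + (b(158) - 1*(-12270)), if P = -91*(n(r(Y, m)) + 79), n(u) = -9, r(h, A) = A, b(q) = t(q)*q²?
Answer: -168848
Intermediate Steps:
m = -8 (m = -3 - 5 = -8)
b(q) = -7*q²
P = -6370 (P = -91*(-9 + 79) = -91*70 = -6370)
P + (b(158) - 1*(-12270)) = -6370 + (-7*158² - 1*(-12270)) = -6370 + (-7*24964 + 12270) = -6370 + (-174748 + 12270) = -6370 - 162478 = -168848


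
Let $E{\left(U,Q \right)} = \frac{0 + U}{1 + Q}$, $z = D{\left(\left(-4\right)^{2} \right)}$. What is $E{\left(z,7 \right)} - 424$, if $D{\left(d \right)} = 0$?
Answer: $-424$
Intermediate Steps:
$z = 0$
$E{\left(U,Q \right)} = \frac{U}{1 + Q}$
$E{\left(z,7 \right)} - 424 = \frac{0}{1 + 7} - 424 = \frac{0}{8} - 424 = 0 \cdot \frac{1}{8} - 424 = 0 - 424 = -424$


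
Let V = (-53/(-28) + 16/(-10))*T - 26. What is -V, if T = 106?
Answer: -353/70 ≈ -5.0429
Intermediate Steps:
V = 353/70 (V = (-53/(-28) + 16/(-10))*106 - 26 = (-53*(-1/28) + 16*(-⅒))*106 - 26 = (53/28 - 8/5)*106 - 26 = (41/140)*106 - 26 = 2173/70 - 26 = 353/70 ≈ 5.0429)
-V = -1*353/70 = -353/70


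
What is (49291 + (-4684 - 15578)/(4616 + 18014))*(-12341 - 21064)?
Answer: -3726110844654/2263 ≈ -1.6465e+9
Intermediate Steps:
(49291 + (-4684 - 15578)/(4616 + 18014))*(-12341 - 21064) = (49291 - 20262/22630)*(-33405) = (49291 - 20262*1/22630)*(-33405) = (49291 - 10131/11315)*(-33405) = (557717534/11315)*(-33405) = -3726110844654/2263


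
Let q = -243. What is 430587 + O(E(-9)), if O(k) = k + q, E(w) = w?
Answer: 430335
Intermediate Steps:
O(k) = -243 + k (O(k) = k - 243 = -243 + k)
430587 + O(E(-9)) = 430587 + (-243 - 9) = 430587 - 252 = 430335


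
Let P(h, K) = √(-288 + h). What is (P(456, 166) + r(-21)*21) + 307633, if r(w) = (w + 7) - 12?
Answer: 307087 + 2*√42 ≈ 3.0710e+5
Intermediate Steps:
r(w) = -5 + w (r(w) = (7 + w) - 12 = -5 + w)
(P(456, 166) + r(-21)*21) + 307633 = (√(-288 + 456) + (-5 - 21)*21) + 307633 = (√168 - 26*21) + 307633 = (2*√42 - 546) + 307633 = (-546 + 2*√42) + 307633 = 307087 + 2*√42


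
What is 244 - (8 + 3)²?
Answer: 123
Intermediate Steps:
244 - (8 + 3)² = 244 - 1*11² = 244 - 1*121 = 244 - 121 = 123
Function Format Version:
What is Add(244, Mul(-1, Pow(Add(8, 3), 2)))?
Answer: 123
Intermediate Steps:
Add(244, Mul(-1, Pow(Add(8, 3), 2))) = Add(244, Mul(-1, Pow(11, 2))) = Add(244, Mul(-1, 121)) = Add(244, -121) = 123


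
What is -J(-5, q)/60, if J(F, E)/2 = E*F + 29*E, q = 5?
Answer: -4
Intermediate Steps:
J(F, E) = 58*E + 2*E*F (J(F, E) = 2*(E*F + 29*E) = 2*(29*E + E*F) = 58*E + 2*E*F)
-J(-5, q)/60 = -2*5*(29 - 5)/60 = -2*5*24*(1/60) = -1*240*(1/60) = -240*1/60 = -4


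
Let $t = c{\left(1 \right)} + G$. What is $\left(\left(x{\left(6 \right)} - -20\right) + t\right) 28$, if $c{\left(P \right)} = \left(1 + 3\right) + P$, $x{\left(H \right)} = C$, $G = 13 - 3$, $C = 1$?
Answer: $1008$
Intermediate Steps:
$G = 10$ ($G = 13 - 3 = 10$)
$x{\left(H \right)} = 1$
$c{\left(P \right)} = 4 + P$
$t = 15$ ($t = \left(4 + 1\right) + 10 = 5 + 10 = 15$)
$\left(\left(x{\left(6 \right)} - -20\right) + t\right) 28 = \left(\left(1 - -20\right) + 15\right) 28 = \left(\left(1 + 20\right) + 15\right) 28 = \left(21 + 15\right) 28 = 36 \cdot 28 = 1008$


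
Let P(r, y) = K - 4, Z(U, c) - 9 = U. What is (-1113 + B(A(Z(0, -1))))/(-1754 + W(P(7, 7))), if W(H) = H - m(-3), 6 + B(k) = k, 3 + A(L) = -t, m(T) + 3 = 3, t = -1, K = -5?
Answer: 1121/1763 ≈ 0.63585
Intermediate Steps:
Z(U, c) = 9 + U
P(r, y) = -9 (P(r, y) = -5 - 4 = -9)
m(T) = 0 (m(T) = -3 + 3 = 0)
A(L) = -2 (A(L) = -3 - 1*(-1) = -3 + 1 = -2)
B(k) = -6 + k
W(H) = H (W(H) = H - 1*0 = H + 0 = H)
(-1113 + B(A(Z(0, -1))))/(-1754 + W(P(7, 7))) = (-1113 + (-6 - 2))/(-1754 - 9) = (-1113 - 8)/(-1763) = -1121*(-1/1763) = 1121/1763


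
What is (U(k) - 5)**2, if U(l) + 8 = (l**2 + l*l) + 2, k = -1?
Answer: 81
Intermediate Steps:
U(l) = -6 + 2*l**2 (U(l) = -8 + ((l**2 + l*l) + 2) = -8 + ((l**2 + l**2) + 2) = -8 + (2*l**2 + 2) = -8 + (2 + 2*l**2) = -6 + 2*l**2)
(U(k) - 5)**2 = ((-6 + 2*(-1)**2) - 5)**2 = ((-6 + 2*1) - 5)**2 = ((-6 + 2) - 5)**2 = (-4 - 5)**2 = (-9)**2 = 81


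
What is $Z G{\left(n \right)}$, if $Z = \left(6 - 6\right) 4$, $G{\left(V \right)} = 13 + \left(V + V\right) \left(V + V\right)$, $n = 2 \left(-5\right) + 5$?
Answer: $0$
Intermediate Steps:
$n = -5$ ($n = -10 + 5 = -5$)
$G{\left(V \right)} = 13 + 4 V^{2}$ ($G{\left(V \right)} = 13 + 2 V 2 V = 13 + 4 V^{2}$)
$Z = 0$ ($Z = 0 \cdot 4 = 0$)
$Z G{\left(n \right)} = 0 \left(13 + 4 \left(-5\right)^{2}\right) = 0 \left(13 + 4 \cdot 25\right) = 0 \left(13 + 100\right) = 0 \cdot 113 = 0$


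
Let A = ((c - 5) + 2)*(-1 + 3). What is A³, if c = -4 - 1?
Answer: -4096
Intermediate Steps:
c = -5
A = -16 (A = ((-5 - 5) + 2)*(-1 + 3) = (-10 + 2)*2 = -8*2 = -16)
A³ = (-16)³ = -4096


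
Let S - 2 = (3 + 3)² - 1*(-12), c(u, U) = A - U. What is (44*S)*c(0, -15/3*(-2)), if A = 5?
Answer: -11000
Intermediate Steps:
c(u, U) = 5 - U
S = 50 (S = 2 + ((3 + 3)² - 1*(-12)) = 2 + (6² + 12) = 2 + (36 + 12) = 2 + 48 = 50)
(44*S)*c(0, -15/3*(-2)) = (44*50)*(5 - (-15/3)*(-2)) = 2200*(5 - (-15/3)*(-2)) = 2200*(5 - (-5*1)*(-2)) = 2200*(5 - (-5)*(-2)) = 2200*(5 - 1*10) = 2200*(5 - 10) = 2200*(-5) = -11000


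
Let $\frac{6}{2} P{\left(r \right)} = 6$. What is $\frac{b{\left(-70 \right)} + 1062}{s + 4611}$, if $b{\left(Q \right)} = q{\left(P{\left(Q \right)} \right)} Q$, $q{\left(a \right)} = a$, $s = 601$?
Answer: $\frac{461}{2606} \approx 0.1769$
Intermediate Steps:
$P{\left(r \right)} = 2$ ($P{\left(r \right)} = \frac{1}{3} \cdot 6 = 2$)
$b{\left(Q \right)} = 2 Q$
$\frac{b{\left(-70 \right)} + 1062}{s + 4611} = \frac{2 \left(-70\right) + 1062}{601 + 4611} = \frac{-140 + 1062}{5212} = 922 \cdot \frac{1}{5212} = \frac{461}{2606}$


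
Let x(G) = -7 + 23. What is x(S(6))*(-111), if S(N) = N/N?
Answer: -1776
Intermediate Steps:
S(N) = 1
x(G) = 16
x(S(6))*(-111) = 16*(-111) = -1776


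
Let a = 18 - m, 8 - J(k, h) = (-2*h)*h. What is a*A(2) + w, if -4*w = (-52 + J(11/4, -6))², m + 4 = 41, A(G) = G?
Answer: -234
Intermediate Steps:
m = 37 (m = -4 + 41 = 37)
J(k, h) = 8 + 2*h² (J(k, h) = 8 - (-2*h)*h = 8 - (-2)*h² = 8 + 2*h²)
a = -19 (a = 18 - 1*37 = 18 - 37 = -19)
w = -196 (w = -(-52 + (8 + 2*(-6)²))²/4 = -(-52 + (8 + 2*36))²/4 = -(-52 + (8 + 72))²/4 = -(-52 + 80)²/4 = -¼*28² = -¼*784 = -196)
a*A(2) + w = -19*2 - 196 = -38 - 196 = -234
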